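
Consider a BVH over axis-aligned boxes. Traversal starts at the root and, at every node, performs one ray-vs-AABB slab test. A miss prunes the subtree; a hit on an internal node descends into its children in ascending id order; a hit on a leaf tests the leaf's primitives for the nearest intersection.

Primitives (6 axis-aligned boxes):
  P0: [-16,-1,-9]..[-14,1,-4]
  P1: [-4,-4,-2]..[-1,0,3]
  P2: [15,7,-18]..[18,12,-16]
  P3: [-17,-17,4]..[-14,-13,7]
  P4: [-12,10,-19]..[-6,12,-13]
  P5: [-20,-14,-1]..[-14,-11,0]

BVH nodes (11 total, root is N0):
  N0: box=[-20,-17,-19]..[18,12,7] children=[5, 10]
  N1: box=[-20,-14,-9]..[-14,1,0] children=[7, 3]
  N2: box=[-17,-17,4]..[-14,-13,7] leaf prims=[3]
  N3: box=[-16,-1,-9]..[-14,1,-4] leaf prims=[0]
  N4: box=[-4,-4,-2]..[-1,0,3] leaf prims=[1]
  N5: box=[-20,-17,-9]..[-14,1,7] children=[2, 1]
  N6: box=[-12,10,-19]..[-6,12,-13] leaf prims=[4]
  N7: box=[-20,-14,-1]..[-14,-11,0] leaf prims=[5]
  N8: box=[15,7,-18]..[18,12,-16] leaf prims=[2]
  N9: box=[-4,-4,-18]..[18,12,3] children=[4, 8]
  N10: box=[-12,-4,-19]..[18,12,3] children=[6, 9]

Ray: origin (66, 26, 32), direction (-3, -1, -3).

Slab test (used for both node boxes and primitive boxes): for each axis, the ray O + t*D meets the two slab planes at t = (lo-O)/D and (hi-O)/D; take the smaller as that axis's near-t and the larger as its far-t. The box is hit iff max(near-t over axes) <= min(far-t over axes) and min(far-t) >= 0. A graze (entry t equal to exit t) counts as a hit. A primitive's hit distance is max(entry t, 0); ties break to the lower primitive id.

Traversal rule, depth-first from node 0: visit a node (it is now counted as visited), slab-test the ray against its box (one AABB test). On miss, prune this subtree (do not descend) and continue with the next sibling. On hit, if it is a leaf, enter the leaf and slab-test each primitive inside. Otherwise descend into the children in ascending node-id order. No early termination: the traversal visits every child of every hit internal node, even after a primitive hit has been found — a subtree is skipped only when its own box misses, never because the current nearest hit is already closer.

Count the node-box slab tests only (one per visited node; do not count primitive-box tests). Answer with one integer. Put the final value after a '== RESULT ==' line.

Traverse from the root:
N0 x:[16,86/3] y:[14,43] z:[25/3,17] -> hit [16,17], descend [5, 10]
  N5 x:[80/3,86/3] y:[25,43] z:[25/3,41/3] -> miss, prune
  N10 x:[16,26] y:[14,30] z:[29/3,17] -> hit [16,17], descend [6, 9]
    N6 x:[24,26] y:[14,16] z:[15,17] -> miss, prune
    N9 x:[16,70/3] y:[14,30] z:[29/3,50/3] -> hit [16,50/3], descend [4, 8]
      N4 x:[67/3,70/3] y:[26,30] z:[29/3,34/3] -> miss, prune
      N8 x:[16,17] y:[14,19] z:[16,50/3] -> hit [16,50/3] leaf, test {P2@t=16}

7 AABB tests over nodes [0, 5, 10, 6, 9, 4, 8]; 1 leaf entered; closest P2.

== RESULT ==
7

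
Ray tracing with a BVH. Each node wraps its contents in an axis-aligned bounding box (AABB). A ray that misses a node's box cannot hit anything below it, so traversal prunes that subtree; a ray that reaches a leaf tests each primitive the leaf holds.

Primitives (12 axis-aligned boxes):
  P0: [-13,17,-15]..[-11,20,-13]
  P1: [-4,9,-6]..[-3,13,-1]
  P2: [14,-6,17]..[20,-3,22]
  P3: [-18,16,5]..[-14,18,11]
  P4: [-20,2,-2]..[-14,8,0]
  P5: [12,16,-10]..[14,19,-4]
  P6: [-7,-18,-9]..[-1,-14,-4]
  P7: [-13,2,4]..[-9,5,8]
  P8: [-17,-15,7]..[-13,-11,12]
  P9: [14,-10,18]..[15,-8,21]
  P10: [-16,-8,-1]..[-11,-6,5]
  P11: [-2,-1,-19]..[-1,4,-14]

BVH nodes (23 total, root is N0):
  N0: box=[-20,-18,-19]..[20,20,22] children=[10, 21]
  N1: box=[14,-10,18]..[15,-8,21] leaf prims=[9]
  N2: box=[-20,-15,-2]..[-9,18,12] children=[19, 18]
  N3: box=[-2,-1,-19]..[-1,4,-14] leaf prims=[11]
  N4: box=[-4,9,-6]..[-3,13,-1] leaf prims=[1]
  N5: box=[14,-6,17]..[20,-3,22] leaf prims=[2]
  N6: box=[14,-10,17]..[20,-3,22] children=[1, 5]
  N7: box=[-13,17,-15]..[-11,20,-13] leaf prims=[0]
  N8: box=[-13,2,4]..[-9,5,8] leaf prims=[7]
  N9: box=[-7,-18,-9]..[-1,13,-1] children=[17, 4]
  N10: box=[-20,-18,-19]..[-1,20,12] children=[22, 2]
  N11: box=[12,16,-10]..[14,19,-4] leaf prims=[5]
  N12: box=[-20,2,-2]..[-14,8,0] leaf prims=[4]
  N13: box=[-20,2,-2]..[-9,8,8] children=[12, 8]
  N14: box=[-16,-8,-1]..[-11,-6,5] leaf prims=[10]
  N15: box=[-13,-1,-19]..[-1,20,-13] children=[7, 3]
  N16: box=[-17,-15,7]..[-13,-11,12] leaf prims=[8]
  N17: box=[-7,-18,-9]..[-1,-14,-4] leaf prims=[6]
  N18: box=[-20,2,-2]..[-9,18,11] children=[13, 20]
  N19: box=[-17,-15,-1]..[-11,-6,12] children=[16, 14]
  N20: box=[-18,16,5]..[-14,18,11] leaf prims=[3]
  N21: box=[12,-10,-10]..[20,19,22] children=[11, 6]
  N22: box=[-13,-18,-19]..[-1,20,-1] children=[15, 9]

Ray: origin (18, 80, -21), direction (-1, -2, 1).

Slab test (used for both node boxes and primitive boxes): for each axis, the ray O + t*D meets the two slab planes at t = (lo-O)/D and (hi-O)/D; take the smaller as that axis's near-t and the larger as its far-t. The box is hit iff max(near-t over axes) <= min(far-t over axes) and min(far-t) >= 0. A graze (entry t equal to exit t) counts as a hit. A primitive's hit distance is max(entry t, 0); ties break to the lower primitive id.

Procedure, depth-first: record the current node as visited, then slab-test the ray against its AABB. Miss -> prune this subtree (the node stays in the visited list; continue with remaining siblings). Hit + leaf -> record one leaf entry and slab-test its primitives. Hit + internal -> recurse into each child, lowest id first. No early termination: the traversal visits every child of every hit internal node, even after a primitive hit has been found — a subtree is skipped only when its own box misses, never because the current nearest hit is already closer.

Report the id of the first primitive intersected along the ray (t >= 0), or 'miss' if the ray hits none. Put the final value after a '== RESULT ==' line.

Walk:
N0 x:[-2,38] y:[30,49] z:[2,43] -> hit [30,38], descend [10, 21]
  N10 x:[19,38] y:[30,49] z:[2,33] -> hit [30,33], descend [2, 22]
    N2 x:[27,38] y:[31,95/2] z:[19,33] -> hit [31,33], descend [18, 19]
      N18 x:[27,38] y:[31,39] z:[19,32] -> hit [31,32], descend [13, 20]
        N13 x:[27,38] y:[36,39] z:[19,29] -> miss, prune
        N20 x:[32,36] y:[31,32] z:[26,32] -> hit [32,32] leaf, test {P3@t=32}
      N19 x:[29,35] y:[43,95/2] z:[20,33] -> miss, prune
    N22 x:[19,31] y:[30,49] z:[2,20] -> miss, prune
  N21 x:[-2,6] y:[61/2,45] z:[11,43] -> miss, prune

Summary -> nodes [0, 10, 2, 18, 13, 20, 19, 22, 21]; box-tests=9; leaf-entries=1; first=P3

== RESULT ==
3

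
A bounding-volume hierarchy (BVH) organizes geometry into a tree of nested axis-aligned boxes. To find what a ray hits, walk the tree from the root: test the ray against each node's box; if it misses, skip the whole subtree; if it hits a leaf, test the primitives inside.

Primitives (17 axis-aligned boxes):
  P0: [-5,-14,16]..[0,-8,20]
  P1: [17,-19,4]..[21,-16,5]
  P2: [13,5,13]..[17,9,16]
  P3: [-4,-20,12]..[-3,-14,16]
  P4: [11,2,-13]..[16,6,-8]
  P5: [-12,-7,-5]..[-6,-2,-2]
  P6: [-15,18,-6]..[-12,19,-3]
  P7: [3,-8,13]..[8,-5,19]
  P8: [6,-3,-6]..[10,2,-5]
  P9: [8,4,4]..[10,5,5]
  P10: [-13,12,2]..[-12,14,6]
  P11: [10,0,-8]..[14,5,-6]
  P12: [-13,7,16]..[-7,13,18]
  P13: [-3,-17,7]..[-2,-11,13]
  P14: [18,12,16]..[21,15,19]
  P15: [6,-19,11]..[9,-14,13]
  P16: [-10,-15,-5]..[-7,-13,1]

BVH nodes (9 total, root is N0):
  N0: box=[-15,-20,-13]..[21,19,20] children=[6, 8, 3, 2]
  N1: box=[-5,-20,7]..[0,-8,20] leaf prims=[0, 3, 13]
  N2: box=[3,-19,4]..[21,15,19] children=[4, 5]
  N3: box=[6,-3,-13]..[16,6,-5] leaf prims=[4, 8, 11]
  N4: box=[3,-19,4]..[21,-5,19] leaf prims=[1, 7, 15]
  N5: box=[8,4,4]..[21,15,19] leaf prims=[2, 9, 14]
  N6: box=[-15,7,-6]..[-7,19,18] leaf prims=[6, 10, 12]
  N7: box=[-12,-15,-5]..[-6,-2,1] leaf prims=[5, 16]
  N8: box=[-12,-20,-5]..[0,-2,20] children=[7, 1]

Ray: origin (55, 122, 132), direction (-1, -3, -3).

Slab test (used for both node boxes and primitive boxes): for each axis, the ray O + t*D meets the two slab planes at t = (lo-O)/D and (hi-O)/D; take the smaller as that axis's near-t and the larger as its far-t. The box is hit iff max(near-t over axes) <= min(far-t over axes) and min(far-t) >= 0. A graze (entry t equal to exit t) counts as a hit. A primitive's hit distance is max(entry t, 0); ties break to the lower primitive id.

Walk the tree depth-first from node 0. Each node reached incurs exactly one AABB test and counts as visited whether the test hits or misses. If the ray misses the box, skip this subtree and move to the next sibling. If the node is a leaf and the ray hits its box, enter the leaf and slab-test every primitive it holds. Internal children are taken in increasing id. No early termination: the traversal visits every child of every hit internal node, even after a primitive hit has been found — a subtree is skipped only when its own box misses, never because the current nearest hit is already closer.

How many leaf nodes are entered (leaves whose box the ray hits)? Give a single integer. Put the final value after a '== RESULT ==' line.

Walk:
N0 x:[34,70] y:[103/3,142/3] z:[112/3,145/3] -> hit [112/3,142/3], descend [2, 3, 6, 8]
  N2 x:[34,52] y:[107/3,47] z:[113/3,128/3] -> hit [113/3,128/3], descend [4, 5]
    N4 x:[34,52] y:[127/3,47] z:[113/3,128/3] -> hit [127/3,128/3] leaf, test {P1(miss), P7(miss), P15(miss)}
    N5 x:[34,47] y:[107/3,118/3] z:[113/3,128/3] -> hit [113/3,118/3] leaf, test {P2@t=116/3, P9(miss), P14(miss)}
  N3 x:[39,49] y:[116/3,125/3] z:[137/3,145/3] -> miss, prune
  N6 x:[62,70] y:[103/3,115/3] z:[38,46] -> miss, prune
  N8 x:[55,67] y:[124/3,142/3] z:[112/3,137/3] -> miss, prune

7 AABB tests over nodes [0, 2, 4, 5, 3, 6, 8]; 2 leaves entered; closest P2.

== RESULT ==
2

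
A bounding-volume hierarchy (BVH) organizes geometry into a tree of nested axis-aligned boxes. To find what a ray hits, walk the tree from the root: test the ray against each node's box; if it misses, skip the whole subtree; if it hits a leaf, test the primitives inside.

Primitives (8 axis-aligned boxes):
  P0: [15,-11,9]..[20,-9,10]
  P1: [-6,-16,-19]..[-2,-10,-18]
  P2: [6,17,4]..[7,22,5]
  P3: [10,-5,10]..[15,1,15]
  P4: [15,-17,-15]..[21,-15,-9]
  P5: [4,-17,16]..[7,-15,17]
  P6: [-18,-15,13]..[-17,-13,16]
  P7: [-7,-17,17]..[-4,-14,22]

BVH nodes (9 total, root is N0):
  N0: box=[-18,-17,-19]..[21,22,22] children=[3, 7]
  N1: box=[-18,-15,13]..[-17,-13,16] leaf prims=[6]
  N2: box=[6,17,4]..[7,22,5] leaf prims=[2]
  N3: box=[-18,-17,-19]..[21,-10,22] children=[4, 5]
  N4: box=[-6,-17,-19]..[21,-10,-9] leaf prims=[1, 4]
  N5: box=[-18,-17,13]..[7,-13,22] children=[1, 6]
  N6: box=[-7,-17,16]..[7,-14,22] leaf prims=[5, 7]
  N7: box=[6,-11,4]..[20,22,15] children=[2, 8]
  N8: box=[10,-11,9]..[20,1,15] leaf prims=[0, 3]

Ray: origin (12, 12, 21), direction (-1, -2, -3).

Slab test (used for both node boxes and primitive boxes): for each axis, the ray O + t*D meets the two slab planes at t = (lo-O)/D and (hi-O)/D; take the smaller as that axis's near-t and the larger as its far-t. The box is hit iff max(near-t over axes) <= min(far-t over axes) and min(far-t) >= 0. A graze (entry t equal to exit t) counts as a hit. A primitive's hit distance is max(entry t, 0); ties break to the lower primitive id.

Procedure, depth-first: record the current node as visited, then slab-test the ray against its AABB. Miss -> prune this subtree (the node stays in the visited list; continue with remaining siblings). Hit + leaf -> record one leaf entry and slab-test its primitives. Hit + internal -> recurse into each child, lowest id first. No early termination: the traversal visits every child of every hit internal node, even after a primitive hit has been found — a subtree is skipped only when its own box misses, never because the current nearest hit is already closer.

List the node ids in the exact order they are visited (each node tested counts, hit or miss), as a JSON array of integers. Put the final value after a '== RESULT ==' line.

Trace the traversal:
N0 x:[-9,30] y:[-5,29/2] z:[-1/3,40/3] -> hit [-1/3,40/3], descend [3, 7]
  N3 x:[-9,30] y:[11,29/2] z:[-1/3,40/3] -> hit [11,40/3], descend [4, 5]
    N4 x:[-9,18] y:[11,29/2] z:[10,40/3] -> hit [11,40/3] leaf, test {P1(miss), P4(miss)}
    N5 x:[5,30] y:[25/2,29/2] z:[-1/3,8/3] -> miss, prune
  N7 x:[-8,6] y:[-5,23/2] z:[2,17/3] -> hit [2,17/3], descend [2, 8]
    N2 x:[5,6] y:[-5,-5/2] z:[16/3,17/3] -> miss, prune
    N8 x:[-8,2] y:[11/2,23/2] z:[2,4] -> miss, prune

order=[0, 3, 4, 5, 7, 2, 8]  |boxes|=7  |leaves|=1  hit=miss

== RESULT ==
[0, 3, 4, 5, 7, 2, 8]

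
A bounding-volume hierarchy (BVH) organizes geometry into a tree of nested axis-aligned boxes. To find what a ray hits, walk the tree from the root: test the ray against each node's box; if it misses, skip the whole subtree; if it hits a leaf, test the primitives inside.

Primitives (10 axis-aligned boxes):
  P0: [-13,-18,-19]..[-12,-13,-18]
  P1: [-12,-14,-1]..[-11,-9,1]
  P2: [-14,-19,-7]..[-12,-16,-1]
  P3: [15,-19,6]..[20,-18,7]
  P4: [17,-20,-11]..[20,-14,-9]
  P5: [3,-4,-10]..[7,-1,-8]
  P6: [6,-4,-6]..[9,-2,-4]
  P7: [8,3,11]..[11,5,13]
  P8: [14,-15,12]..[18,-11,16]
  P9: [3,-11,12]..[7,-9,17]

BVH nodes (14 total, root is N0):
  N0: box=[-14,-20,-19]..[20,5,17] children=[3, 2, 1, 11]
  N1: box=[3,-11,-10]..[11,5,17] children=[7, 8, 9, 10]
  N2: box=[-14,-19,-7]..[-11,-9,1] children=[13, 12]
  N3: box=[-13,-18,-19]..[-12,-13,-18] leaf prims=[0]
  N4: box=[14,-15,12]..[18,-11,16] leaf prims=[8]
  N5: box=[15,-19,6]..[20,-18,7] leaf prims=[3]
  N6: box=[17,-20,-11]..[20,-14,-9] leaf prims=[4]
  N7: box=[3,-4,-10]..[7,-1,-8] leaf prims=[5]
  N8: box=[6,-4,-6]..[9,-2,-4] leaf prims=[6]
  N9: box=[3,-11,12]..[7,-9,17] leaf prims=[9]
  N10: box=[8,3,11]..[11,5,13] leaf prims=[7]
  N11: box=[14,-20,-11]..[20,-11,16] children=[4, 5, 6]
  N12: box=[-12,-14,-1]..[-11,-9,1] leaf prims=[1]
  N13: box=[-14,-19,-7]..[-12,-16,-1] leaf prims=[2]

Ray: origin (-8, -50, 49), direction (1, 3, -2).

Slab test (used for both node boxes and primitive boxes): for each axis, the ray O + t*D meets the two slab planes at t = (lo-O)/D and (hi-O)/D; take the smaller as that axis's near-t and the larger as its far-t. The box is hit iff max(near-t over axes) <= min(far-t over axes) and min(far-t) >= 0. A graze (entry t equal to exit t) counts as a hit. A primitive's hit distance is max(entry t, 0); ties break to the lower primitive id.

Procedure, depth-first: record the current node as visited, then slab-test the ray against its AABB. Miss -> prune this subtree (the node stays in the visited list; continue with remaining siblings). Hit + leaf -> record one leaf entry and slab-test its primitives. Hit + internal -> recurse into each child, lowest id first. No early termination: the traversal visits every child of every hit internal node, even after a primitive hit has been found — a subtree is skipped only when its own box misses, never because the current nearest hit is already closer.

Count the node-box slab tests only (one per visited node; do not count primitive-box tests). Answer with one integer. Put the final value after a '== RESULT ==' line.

Traverse from the root:
N0 x:[-6,28] y:[10,55/3] z:[16,34] -> hit [16,55/3], descend [1, 2, 3, 11]
  N1 x:[11,19] y:[13,55/3] z:[16,59/2] -> hit [16,55/3], descend [7, 8, 9, 10]
    N7 x:[11,15] y:[46/3,49/3] z:[57/2,59/2] -> miss, prune
    N8 x:[14,17] y:[46/3,16] z:[53/2,55/2] -> miss, prune
    N9 x:[11,15] y:[13,41/3] z:[16,37/2] -> miss, prune
    N10 x:[16,19] y:[53/3,55/3] z:[18,19] -> hit [18,55/3] leaf, test {P7@t=18}
  N2 x:[-6,-3] y:[31/3,41/3] z:[24,28] -> miss, prune
  N3 x:[-5,-4] y:[32/3,37/3] z:[67/2,34] -> miss, prune
  N11 x:[22,28] y:[10,13] z:[33/2,30] -> miss, prune

Visited [0, 1, 7, 8, 9, 10, 2, 3, 11]. Tests: 9 box, 1 leaf. Nearest: P7.

== RESULT ==
9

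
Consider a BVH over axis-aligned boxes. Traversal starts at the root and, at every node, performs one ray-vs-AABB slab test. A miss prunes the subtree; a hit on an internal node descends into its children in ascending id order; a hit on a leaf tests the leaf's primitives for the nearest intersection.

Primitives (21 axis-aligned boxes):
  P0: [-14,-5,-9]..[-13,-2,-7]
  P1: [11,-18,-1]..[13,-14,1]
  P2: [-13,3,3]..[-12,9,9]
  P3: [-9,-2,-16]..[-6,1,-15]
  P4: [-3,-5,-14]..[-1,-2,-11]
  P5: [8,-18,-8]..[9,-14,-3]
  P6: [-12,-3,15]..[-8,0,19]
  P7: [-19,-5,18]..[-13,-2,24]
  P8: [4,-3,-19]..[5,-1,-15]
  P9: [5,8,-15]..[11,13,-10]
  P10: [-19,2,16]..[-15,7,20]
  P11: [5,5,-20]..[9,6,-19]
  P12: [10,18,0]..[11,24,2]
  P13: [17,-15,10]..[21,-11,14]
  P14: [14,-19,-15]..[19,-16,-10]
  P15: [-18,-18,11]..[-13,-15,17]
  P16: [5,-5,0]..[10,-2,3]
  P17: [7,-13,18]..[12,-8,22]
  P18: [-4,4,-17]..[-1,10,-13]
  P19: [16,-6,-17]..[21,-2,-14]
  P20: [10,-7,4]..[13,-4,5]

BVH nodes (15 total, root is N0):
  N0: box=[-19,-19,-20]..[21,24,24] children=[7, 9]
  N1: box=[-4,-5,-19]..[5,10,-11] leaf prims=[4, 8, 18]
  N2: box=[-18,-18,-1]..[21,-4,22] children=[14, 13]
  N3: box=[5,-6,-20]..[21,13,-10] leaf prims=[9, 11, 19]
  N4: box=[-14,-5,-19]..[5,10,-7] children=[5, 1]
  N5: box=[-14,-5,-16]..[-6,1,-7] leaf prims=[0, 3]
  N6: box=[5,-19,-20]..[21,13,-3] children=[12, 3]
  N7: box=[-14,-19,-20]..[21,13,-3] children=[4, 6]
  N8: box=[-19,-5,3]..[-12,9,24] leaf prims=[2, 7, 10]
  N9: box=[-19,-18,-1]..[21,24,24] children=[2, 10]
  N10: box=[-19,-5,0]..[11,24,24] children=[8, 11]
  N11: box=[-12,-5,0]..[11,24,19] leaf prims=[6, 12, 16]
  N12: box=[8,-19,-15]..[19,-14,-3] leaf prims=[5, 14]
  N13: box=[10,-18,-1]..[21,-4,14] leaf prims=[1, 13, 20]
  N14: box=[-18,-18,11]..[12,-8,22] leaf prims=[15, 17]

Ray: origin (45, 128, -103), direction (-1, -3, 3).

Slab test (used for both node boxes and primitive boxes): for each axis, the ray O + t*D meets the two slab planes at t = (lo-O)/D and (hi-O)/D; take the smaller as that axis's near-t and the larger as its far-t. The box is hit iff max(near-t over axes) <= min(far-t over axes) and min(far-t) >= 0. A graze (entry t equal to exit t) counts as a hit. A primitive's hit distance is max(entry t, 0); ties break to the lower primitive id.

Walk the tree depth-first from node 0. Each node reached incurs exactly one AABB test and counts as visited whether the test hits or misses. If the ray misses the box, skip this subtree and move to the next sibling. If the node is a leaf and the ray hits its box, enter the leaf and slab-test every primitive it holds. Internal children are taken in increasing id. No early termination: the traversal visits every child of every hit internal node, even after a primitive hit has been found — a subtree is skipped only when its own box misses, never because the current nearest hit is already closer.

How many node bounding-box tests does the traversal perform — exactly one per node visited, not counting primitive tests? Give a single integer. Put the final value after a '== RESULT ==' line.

Traverse from the root:
N0 x:[24,64] y:[104/3,49] z:[83/3,127/3] -> hit [104/3,127/3], descend [7, 9]
  N7 x:[24,59] y:[115/3,49] z:[83/3,100/3] -> miss, prune
  N9 x:[24,64] y:[104/3,146/3] z:[34,127/3] -> hit [104/3,127/3], descend [2, 10]
    N2 x:[24,63] y:[44,146/3] z:[34,125/3] -> miss, prune
    N10 x:[34,64] y:[104/3,133/3] z:[103/3,127/3] -> hit [104/3,127/3], descend [8, 11]
      N8 x:[57,64] y:[119/3,133/3] z:[106/3,127/3] -> miss, prune
      N11 x:[34,57] y:[104/3,133/3] z:[103/3,122/3] -> hit [104/3,122/3] leaf, test {P6(miss), P12@t=104/3, P16(miss)}

order=[0, 7, 9, 2, 10, 8, 11]  |boxes|=7  |leaves|=1  hit=P12

== RESULT ==
7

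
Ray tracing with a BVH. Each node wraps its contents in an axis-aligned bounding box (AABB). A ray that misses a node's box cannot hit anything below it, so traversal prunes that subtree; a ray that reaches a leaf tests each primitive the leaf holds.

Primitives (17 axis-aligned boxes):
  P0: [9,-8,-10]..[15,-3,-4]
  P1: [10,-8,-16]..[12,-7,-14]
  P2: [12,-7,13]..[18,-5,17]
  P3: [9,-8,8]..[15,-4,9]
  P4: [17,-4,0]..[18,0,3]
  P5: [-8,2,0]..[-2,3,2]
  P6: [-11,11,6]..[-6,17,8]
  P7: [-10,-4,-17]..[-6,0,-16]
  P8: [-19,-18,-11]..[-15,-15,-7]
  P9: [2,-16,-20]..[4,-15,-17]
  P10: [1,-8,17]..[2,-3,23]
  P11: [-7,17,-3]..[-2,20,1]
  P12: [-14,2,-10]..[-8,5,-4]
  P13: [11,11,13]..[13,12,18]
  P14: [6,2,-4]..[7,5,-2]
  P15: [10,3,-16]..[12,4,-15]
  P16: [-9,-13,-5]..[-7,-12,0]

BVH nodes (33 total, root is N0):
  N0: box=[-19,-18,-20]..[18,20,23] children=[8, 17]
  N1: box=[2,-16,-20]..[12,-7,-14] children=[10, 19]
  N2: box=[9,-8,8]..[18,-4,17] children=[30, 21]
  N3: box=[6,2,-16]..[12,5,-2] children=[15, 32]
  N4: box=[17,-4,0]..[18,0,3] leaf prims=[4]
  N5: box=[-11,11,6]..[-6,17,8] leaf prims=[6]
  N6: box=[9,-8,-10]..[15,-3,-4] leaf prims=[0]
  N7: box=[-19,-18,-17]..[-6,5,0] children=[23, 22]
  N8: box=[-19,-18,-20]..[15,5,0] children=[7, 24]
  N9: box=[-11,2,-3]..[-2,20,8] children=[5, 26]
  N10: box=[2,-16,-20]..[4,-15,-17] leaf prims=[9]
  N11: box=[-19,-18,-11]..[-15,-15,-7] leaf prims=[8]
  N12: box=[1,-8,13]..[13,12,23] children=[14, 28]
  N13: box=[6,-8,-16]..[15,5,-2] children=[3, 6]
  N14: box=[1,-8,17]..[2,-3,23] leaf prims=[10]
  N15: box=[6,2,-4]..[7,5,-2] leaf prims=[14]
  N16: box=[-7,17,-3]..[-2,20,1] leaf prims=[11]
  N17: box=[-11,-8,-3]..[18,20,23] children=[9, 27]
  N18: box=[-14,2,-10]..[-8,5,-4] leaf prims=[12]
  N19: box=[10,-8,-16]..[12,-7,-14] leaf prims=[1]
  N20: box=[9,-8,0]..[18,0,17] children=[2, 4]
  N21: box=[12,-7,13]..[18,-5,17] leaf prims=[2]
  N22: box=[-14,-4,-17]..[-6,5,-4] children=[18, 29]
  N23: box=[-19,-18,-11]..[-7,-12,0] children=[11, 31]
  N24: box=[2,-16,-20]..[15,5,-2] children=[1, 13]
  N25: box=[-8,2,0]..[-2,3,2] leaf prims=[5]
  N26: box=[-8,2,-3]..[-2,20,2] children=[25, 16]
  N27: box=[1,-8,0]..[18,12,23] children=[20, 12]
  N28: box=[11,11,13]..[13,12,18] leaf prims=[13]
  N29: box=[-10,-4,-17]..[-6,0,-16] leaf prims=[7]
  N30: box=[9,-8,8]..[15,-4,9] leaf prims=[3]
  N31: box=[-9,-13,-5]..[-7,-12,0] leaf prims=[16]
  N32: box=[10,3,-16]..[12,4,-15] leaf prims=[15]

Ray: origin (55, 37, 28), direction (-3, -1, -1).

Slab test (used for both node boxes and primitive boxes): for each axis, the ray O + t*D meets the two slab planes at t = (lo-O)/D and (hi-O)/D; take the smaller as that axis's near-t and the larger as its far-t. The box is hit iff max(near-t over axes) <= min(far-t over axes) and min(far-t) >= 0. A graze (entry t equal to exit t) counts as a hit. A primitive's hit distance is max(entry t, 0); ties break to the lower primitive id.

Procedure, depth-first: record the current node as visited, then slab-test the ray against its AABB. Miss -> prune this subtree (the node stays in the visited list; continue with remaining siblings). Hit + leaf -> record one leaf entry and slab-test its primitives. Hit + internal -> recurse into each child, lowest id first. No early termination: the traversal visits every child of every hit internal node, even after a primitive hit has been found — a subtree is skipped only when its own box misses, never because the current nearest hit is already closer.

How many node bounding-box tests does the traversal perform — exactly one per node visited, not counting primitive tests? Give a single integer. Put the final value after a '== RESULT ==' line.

Trace the traversal:
N0 x:[37/3,74/3] y:[17,55] z:[5,48] -> hit [17,74/3], descend [8, 17]
  N8 x:[40/3,74/3] y:[32,55] z:[28,48] -> miss, prune
  N17 x:[37/3,22] y:[17,45] z:[5,31] -> hit [17,22], descend [9, 27]
    N9 x:[19,22] y:[17,35] z:[20,31] -> hit [20,22], descend [5, 26]
      N5 x:[61/3,22] y:[20,26] z:[20,22] -> hit [61/3,22] leaf, test {P6@t=61/3}
      N26 x:[19,21] y:[17,35] z:[26,31] -> miss, prune
    N27 x:[37/3,18] y:[25,45] z:[5,28] -> miss, prune

7 AABB tests over nodes [0, 8, 17, 9, 5, 26, 27]; 1 leaf entered; closest P6.

== RESULT ==
7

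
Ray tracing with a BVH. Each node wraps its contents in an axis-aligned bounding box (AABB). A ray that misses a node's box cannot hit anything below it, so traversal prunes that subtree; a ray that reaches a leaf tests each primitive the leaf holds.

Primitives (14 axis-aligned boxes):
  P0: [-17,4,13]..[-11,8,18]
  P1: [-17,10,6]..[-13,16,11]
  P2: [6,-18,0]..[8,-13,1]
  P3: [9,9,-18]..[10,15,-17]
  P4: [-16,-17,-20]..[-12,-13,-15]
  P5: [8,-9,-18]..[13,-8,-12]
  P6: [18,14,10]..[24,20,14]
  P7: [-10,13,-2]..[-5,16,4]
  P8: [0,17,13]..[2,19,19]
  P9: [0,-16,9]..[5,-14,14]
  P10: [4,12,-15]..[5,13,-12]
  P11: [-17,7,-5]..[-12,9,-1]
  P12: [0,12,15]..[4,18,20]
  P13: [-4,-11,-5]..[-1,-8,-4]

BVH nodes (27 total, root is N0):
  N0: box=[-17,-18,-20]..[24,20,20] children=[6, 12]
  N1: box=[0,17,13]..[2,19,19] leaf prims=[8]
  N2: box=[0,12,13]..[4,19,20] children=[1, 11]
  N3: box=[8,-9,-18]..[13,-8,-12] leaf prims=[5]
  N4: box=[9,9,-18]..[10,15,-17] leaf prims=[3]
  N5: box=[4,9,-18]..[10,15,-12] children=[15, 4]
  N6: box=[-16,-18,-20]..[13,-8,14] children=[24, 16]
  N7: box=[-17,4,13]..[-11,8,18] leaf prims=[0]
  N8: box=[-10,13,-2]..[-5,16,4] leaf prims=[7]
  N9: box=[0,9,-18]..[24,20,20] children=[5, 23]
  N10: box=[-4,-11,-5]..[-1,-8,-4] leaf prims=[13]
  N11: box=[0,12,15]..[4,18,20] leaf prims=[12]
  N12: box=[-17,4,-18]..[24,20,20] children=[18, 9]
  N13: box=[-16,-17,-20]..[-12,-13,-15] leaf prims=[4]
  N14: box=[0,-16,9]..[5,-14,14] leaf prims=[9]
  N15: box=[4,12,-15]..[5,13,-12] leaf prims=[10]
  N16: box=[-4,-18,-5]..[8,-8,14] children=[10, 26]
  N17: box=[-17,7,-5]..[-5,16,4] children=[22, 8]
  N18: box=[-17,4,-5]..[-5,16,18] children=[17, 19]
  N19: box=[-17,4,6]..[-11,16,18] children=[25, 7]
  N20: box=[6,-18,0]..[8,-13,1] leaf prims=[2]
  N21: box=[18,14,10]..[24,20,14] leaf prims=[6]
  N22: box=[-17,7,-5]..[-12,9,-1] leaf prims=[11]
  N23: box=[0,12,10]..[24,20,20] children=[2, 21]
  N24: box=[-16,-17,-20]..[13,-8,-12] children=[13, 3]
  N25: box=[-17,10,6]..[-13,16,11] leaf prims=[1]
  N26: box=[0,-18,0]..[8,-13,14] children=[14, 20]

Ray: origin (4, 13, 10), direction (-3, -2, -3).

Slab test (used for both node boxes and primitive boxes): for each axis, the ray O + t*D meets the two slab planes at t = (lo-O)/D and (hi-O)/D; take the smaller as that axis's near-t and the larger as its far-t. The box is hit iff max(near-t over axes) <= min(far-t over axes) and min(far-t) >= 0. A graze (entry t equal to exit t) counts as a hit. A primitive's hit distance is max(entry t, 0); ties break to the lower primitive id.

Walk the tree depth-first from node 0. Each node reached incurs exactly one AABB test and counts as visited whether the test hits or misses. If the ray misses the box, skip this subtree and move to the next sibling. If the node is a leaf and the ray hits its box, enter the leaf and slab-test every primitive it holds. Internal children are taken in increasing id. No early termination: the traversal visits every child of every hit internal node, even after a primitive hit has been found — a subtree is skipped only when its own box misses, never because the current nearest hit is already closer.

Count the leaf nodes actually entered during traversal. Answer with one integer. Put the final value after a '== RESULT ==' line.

Trace the traversal:
N0 x:[-20/3,7] y:[-7/2,31/2] z:[-10/3,10] -> hit [-10/3,7], descend [6, 12]
  N6 x:[-3,20/3] y:[21/2,31/2] z:[-4/3,10] -> miss, prune
  N12 x:[-20/3,7] y:[-7/2,9/2] z:[-10/3,28/3] -> hit [-10/3,9/2], descend [9, 18]
    N9 x:[-20/3,4/3] y:[-7/2,2] z:[-10/3,28/3] -> hit [-10/3,4/3], descend [5, 23]
      N5 x:[-2,0] y:[-1,2] z:[22/3,28/3] -> miss, prune
      N23 x:[-20/3,4/3] y:[-7/2,1/2] z:[-10/3,0] -> hit [-10/3,0], descend [2, 21]
        N2 x:[0,4/3] y:[-3,1/2] z:[-10/3,-1] -> miss, prune
        N21 x:[-20/3,-14/3] y:[-7/2,-1/2] z:[-4/3,0] -> miss, prune
    N18 x:[3,7] y:[-3/2,9/2] z:[-8/3,5] -> hit [3,9/2], descend [17, 19]
      N17 x:[3,7] y:[-3/2,3] z:[2,5] -> hit [3,3], descend [8, 22]
        N8 x:[3,14/3] y:[-3/2,0] z:[2,4] -> miss, prune
        N22 x:[16/3,7] y:[2,3] z:[11/3,5] -> miss, prune
      N19 x:[5,7] y:[-3/2,9/2] z:[-8/3,4/3] -> miss, prune

13 AABB tests over nodes [0, 6, 12, 9, 5, 23, 2, 21, 18, 17, 8, 22, 19]; 0 leaves entered; closest miss.

== RESULT ==
0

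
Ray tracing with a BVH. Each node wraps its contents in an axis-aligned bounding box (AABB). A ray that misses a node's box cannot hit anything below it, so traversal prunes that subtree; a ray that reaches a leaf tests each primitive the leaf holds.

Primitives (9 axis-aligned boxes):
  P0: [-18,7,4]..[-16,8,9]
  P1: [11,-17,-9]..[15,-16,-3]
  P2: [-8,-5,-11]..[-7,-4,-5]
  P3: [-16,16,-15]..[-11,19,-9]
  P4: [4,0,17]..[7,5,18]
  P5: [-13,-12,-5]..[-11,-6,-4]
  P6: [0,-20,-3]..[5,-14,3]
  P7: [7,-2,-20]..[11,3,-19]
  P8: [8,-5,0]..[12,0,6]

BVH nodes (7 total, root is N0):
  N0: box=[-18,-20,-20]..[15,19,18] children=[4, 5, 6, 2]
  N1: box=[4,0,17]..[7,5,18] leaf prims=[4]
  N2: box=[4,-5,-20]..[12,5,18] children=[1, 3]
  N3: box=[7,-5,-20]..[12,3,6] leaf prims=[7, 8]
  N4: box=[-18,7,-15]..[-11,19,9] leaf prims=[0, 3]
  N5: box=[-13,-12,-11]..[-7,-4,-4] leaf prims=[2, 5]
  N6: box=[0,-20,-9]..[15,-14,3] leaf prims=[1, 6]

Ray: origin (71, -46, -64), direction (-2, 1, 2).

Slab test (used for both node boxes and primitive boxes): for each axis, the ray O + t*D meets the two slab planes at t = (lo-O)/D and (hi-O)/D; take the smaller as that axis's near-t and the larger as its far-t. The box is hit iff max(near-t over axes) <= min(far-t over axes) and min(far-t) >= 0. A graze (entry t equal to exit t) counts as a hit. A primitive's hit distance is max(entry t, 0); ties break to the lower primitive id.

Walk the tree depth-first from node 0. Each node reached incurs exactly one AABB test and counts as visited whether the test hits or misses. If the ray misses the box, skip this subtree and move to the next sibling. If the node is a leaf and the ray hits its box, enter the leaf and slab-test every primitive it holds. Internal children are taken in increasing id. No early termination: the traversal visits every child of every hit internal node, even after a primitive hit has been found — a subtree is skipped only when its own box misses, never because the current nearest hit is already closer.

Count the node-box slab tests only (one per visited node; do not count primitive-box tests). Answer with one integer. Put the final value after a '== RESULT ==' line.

Trace the traversal:
N0 x:[28,89/2] y:[26,65] z:[22,41] -> hit [28,41], descend [2, 4, 5, 6]
  N2 x:[59/2,67/2] y:[41,51] z:[22,41] -> miss, prune
  N4 x:[41,89/2] y:[53,65] z:[49/2,73/2] -> miss, prune
  N5 x:[39,42] y:[34,42] z:[53/2,30] -> miss, prune
  N6 x:[28,71/2] y:[26,32] z:[55/2,67/2] -> hit [28,32] leaf, test {P1@t=29, P6(miss)}

Visited [0, 2, 4, 5, 6]. Tests: 5 box, 1 leaf. Nearest: P1.

== RESULT ==
5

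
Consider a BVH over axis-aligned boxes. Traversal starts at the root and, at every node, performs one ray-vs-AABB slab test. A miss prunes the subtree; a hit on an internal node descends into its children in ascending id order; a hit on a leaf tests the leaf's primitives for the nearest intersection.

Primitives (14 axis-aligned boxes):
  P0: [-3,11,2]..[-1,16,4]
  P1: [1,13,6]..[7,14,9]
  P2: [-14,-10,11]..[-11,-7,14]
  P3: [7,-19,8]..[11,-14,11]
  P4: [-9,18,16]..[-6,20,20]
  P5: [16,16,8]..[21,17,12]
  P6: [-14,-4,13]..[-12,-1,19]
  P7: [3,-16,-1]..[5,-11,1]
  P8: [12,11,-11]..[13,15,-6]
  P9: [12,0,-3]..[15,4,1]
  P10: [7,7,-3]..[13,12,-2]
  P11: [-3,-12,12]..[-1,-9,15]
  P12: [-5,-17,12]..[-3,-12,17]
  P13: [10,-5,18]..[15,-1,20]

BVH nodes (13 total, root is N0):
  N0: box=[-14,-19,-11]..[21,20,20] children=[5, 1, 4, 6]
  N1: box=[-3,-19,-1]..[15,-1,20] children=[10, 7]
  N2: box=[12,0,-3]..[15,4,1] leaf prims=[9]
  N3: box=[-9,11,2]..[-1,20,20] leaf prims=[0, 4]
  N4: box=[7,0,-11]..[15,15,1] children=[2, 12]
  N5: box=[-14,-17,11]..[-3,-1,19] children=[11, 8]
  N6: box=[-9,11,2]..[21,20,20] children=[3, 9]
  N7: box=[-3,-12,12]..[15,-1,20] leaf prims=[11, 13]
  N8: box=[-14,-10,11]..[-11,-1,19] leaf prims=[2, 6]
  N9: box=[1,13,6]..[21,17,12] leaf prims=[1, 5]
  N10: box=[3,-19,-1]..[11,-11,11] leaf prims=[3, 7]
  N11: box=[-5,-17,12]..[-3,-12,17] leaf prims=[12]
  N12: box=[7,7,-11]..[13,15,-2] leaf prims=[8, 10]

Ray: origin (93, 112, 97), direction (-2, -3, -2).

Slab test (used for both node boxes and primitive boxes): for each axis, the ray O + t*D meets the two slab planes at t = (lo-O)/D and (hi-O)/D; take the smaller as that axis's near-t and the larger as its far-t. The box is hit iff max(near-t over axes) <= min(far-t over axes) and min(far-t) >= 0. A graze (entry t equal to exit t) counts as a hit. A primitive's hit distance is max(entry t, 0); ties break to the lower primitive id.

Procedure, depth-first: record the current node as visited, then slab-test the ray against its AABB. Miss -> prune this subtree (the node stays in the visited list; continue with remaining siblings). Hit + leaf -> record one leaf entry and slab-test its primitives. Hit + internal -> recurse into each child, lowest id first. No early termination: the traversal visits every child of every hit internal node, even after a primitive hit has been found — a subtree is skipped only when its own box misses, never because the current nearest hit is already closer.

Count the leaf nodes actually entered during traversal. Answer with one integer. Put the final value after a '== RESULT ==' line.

Trace the traversal:
N0 x:[36,107/2] y:[92/3,131/3] z:[77/2,54] -> hit [77/2,131/3], descend [1, 4, 5, 6]
  N1 x:[39,48] y:[113/3,131/3] z:[77/2,49] -> hit [39,131/3], descend [7, 10]
    N7 x:[39,48] y:[113/3,124/3] z:[77/2,85/2] -> hit [39,124/3] leaf, test {P11(miss), P13@t=39}
    N10 x:[41,45] y:[41,131/3] z:[43,49] -> hit [43,131/3] leaf, test {P3@t=43, P7(miss)}
  N4 x:[39,43] y:[97/3,112/3] z:[48,54] -> miss, prune
  N5 x:[48,107/2] y:[113/3,43] z:[39,43] -> miss, prune
  N6 x:[36,51] y:[92/3,101/3] z:[77/2,95/2] -> miss, prune

Summary -> nodes [0, 1, 7, 10, 4, 5, 6]; box-tests=7; leaf-entries=2; first=P13

== RESULT ==
2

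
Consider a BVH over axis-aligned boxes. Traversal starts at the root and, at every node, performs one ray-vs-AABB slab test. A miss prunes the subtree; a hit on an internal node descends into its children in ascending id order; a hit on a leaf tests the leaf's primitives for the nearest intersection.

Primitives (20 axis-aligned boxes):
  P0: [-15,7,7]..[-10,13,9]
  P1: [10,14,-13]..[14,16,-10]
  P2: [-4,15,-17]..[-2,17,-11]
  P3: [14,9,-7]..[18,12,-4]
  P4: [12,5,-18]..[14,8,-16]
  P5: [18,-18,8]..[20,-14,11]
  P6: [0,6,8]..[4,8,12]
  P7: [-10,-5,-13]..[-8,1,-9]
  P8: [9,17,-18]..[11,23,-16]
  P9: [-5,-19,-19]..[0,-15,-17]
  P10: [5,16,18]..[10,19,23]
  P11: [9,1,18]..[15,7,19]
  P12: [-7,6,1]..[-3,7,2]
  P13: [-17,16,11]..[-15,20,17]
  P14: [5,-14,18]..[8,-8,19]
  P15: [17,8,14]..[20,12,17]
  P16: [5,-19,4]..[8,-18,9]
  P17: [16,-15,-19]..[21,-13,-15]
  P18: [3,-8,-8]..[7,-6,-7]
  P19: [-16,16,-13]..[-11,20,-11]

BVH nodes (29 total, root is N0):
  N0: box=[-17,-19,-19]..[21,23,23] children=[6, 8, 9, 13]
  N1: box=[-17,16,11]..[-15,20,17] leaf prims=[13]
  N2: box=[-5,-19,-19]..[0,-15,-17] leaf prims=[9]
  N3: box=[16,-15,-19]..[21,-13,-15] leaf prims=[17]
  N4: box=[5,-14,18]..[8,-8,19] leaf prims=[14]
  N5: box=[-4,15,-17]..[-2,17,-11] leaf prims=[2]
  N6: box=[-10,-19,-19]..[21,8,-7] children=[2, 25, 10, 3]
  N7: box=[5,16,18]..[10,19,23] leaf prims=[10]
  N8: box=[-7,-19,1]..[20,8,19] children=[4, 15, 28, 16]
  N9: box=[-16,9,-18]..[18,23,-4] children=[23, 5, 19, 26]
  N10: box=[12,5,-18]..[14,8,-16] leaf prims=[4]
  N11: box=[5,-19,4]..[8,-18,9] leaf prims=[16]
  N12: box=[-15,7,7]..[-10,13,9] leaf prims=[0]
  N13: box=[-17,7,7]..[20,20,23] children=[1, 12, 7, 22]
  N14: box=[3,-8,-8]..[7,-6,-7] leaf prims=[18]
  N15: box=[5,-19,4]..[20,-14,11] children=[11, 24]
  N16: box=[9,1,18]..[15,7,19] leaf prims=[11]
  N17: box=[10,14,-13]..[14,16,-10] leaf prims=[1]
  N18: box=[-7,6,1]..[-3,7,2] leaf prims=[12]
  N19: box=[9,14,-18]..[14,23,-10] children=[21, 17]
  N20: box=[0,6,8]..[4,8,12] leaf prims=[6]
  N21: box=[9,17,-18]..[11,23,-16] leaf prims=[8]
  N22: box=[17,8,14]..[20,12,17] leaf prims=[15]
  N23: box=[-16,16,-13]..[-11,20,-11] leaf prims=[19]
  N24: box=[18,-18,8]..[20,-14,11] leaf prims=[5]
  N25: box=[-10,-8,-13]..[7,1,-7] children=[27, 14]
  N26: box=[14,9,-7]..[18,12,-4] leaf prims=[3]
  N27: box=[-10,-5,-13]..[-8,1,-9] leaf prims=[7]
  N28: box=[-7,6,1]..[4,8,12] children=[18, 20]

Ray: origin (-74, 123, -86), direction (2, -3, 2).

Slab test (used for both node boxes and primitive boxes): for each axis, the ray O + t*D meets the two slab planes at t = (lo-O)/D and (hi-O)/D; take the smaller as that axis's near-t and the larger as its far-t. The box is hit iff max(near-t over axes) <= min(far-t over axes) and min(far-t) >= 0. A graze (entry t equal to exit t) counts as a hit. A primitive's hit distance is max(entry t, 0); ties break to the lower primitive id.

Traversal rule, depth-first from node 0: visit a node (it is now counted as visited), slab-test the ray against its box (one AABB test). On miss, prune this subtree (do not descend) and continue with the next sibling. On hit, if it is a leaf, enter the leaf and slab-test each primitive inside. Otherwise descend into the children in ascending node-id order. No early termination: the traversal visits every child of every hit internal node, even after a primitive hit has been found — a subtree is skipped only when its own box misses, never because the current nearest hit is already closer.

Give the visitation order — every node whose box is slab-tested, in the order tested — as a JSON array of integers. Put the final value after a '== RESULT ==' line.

Traverse from the root:
N0 x:[57/2,95/2] y:[100/3,142/3] z:[67/2,109/2] -> hit [67/2,142/3], descend [6, 8, 9, 13]
  N6 x:[32,95/2] y:[115/3,142/3] z:[67/2,79/2] -> hit [115/3,79/2], descend [2, 3, 10, 25]
    N2 x:[69/2,37] y:[46,142/3] z:[67/2,69/2] -> miss, prune
    N3 x:[45,95/2] y:[136/3,46] z:[67/2,71/2] -> miss, prune
    N10 x:[43,44] y:[115/3,118/3] z:[34,35] -> miss, prune
    N25 x:[32,81/2] y:[122/3,131/3] z:[73/2,79/2] -> miss, prune
  N8 x:[67/2,47] y:[115/3,142/3] z:[87/2,105/2] -> hit [87/2,47], descend [4, 15, 16, 28]
    N4 x:[79/2,41] y:[131/3,137/3] z:[52,105/2] -> miss, prune
    N15 x:[79/2,47] y:[137/3,142/3] z:[45,97/2] -> hit [137/3,47], descend [11, 24]
      N11 x:[79/2,41] y:[47,142/3] z:[45,95/2] -> miss, prune
      N24 x:[46,47] y:[137/3,47] z:[47,97/2] -> hit [47,47] leaf, test {P5@t=47}
    N16 x:[83/2,89/2] y:[116/3,122/3] z:[52,105/2] -> miss, prune
    N28 x:[67/2,39] y:[115/3,39] z:[87/2,49] -> miss, prune
  N9 x:[29,46] y:[100/3,38] z:[34,41] -> hit [34,38], descend [5, 19, 23, 26]
    N5 x:[35,36] y:[106/3,36] z:[69/2,75/2] -> hit [106/3,36] leaf, test {P2@t=106/3}
    N19 x:[83/2,44] y:[100/3,109/3] z:[34,38] -> miss, prune
    N23 x:[29,63/2] y:[103/3,107/3] z:[73/2,75/2] -> miss, prune
    N26 x:[44,46] y:[37,38] z:[79/2,41] -> miss, prune
  N13 x:[57/2,47] y:[103/3,116/3] z:[93/2,109/2] -> miss, prune

Visited [0, 6, 2, 3, 10, 25, 8, 4, 15, 11, 24, 16, 28, 9, 5, 19, 23, 26, 13]. Tests: 19 box, 2 leaf. Nearest: P2.

== RESULT ==
[0, 6, 2, 3, 10, 25, 8, 4, 15, 11, 24, 16, 28, 9, 5, 19, 23, 26, 13]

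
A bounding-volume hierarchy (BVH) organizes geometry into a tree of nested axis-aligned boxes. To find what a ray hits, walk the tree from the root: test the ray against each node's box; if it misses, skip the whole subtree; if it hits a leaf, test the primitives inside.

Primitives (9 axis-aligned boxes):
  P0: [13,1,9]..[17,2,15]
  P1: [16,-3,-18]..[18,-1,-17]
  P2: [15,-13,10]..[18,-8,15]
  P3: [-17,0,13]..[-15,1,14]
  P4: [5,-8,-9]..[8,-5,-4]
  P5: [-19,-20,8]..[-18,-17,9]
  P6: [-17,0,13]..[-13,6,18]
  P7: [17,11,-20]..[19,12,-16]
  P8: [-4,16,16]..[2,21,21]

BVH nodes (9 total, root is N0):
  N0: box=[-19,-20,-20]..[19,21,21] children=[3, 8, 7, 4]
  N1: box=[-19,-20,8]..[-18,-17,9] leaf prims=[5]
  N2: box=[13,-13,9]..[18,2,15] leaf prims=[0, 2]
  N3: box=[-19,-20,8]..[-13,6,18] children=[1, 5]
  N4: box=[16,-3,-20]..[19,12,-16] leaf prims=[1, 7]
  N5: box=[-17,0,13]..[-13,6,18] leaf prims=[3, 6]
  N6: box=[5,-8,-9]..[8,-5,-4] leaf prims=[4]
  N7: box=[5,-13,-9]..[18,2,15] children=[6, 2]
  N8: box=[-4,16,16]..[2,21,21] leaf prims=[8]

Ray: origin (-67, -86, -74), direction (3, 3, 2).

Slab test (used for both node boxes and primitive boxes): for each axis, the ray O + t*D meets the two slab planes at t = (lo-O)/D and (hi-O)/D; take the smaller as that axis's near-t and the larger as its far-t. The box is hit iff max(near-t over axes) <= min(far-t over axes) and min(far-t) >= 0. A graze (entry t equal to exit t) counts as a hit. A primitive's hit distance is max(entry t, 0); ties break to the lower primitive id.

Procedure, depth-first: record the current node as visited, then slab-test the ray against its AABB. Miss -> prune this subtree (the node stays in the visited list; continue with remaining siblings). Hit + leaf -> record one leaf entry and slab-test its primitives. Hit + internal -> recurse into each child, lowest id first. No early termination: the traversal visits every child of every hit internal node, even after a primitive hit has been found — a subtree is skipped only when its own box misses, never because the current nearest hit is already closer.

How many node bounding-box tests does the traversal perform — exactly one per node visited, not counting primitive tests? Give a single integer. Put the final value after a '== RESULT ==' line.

Traverse from the root:
N0 x:[16,86/3] y:[22,107/3] z:[27,95/2] -> hit [27,86/3], descend [3, 4, 7, 8]
  N3 x:[16,18] y:[22,92/3] z:[41,46] -> miss, prune
  N4 x:[83/3,86/3] y:[83/3,98/3] z:[27,29] -> hit [83/3,86/3] leaf, test {P1@t=28, P7(miss)}
  N7 x:[24,85/3] y:[73/3,88/3] z:[65/2,89/2] -> miss, prune
  N8 x:[21,23] y:[34,107/3] z:[45,95/2] -> miss, prune

order=[0, 3, 4, 7, 8]  |boxes|=5  |leaves|=1  hit=P1

== RESULT ==
5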